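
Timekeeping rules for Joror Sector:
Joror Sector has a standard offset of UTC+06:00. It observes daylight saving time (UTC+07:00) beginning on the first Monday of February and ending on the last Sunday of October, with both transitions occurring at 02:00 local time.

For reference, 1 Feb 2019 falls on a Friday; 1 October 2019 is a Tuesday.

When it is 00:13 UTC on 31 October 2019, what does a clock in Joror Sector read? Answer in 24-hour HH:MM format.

06:13

1 February 2019 is a Friday, so the first Monday is February 4.
1 October 2019 is a Tuesday, so Sundays fall on 6, 13, 20, 27; the last is October 27.
At the standard offset (UTC+06:00), 00:13 UTC + 6h = 06:13 Joror Sector standard time.
The standard-time date in Joror Sector, 31 October 2019, is outside the daylight-saving period (4 February – 27 October), so Joror Sector is on standard time, UTC+06:00.
00:13 UTC + 6h = 06:13 local.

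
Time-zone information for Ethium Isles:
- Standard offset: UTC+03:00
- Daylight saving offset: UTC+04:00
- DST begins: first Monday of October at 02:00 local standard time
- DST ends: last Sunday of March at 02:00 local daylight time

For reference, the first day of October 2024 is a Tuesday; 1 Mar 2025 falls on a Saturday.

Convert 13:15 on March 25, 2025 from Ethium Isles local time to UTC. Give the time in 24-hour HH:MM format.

1 October 2024 is a Tuesday, so the first Monday is October 7.
1 March 2025 is a Saturday, so Sundays fall on 2, 9, 16, 23, 30; the last is March 30.
March 25, 2025 falls between 7 October 2024 and 30 March 2025, so daylight saving is in effect and Ethium Isles is at UTC+04:00.
13:15 local − 4h = 09:15 UTC.

09:15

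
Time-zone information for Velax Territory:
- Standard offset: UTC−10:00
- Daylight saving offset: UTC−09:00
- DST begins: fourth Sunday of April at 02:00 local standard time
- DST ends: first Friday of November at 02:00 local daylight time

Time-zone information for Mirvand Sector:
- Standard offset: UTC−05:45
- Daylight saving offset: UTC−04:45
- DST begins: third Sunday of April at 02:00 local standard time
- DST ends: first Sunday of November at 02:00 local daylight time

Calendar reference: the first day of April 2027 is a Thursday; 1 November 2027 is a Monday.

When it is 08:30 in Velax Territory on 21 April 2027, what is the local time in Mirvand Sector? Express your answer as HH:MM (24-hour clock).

13:45

1 April 2027 is a Thursday, so the first Sunday is April 4 and the fourth is April 25.
1 November 2027 is a Monday, so the first Friday is November 5.
21 April 2027 is outside the daylight-saving period (25 April – 5 November), so Velax Territory is on standard time, UTC−10:00.
08:30 Velax Territory + 10h = 18:30 UTC.
1 April 2027 is a Thursday, so the first Sunday is April 4 and the third is April 18.
1 November 2027 is a Monday, so the first Sunday is November 7.
At the standard offset (UTC−05:45), 18:30 UTC − 5h45m = 12:45 Mirvand Sector standard time.
The standard-time date in Mirvand Sector, 21 April 2027, falls between 18 April and 7 November, so daylight saving is in effect and Mirvand Sector is at UTC−04:45.
18:30 UTC − 4h45m = 13:45 Mirvand Sector.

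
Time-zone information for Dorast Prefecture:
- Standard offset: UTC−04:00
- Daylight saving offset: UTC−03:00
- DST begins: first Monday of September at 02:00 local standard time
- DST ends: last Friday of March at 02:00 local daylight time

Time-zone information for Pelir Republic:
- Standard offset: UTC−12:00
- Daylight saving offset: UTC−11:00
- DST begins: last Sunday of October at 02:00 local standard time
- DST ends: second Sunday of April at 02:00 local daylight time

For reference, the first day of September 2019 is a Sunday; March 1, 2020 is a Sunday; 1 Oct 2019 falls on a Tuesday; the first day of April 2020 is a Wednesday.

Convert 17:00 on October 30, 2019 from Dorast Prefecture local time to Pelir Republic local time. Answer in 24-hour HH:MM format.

1 September 2019 is a Sunday, so the first Monday is September 2.
1 March 2020 is a Sunday, so Fridays fall on 6, 13, 20, 27; the last is March 27.
October 30, 2019 lies within the daylight-saving period (2 September 2019 – 27 March 2020), so Dorast Prefecture is on daylight time, UTC−03:00.
17:00 Dorast Prefecture + 3h = 20:00 UTC.
1 October 2019 is a Tuesday, so Sundays fall on 6, 13, 20, 27; the last is October 27.
1 April 2020 is a Wednesday, so the first Sunday is April 5 and the second is April 12.
At the standard offset (UTC−12:00), 20:00 UTC − 12h = 08:00 Pelir Republic standard time.
The standard-time date in Pelir Republic, October 30, 2019, lies within the daylight-saving period (27 October 2019 – 12 April 2020), so Pelir Republic is on daylight time, UTC−11:00.
20:00 UTC − 11h = 09:00 Pelir Republic.

09:00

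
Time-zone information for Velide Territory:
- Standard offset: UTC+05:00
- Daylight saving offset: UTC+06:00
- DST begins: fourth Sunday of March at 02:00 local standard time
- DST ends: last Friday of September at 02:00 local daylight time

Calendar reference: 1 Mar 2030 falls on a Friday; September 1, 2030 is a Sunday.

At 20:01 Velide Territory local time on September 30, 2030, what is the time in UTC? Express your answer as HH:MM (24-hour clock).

15:01

1 March 2030 is a Friday, so the first Sunday is March 3 and the fourth is March 24.
1 September 2030 is a Sunday, so Fridays fall on 6, 13, 20, 27; the last is September 27.
September 30, 2030 does not fall between 24 March and 27 September, so daylight saving is not in effect and Velide Territory is at UTC+05:00.
20:01 local − 5h = 15:01 UTC.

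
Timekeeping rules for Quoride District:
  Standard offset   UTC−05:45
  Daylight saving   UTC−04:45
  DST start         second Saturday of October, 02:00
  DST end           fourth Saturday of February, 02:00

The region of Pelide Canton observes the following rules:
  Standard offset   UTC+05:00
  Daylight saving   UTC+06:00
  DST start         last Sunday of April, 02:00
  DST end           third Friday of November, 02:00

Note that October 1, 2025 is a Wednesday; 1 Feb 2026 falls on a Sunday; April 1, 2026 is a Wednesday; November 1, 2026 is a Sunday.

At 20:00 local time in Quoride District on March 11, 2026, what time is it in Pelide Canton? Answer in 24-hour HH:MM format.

06:45

1 October 2025 is a Wednesday, so the first Saturday is October 4 and the second is October 11.
1 February 2026 is a Sunday, so the first Saturday is February 7 and the fourth is February 28.
March 11, 2026 is outside the daylight-saving period (11 October 2025 – 28 February 2026), so Quoride District is on standard time, UTC−05:45.
20:00 Quoride District + 5h45m = 01:45 UTC (rolling into the next day, 12 March 2026).
1 April 2026 is a Wednesday, so Sundays fall on 5, 12, 19, 26; the last is April 26.
1 November 2026 is a Sunday, so the first Friday is November 6 and the third is November 20.
At the standard offset (UTC+05:00), 01:45 UTC + 5h = 06:45 Pelide Canton standard time.
Daylight saving runs 26 April – 20 November; the standard-time date in Pelide Canton, March 12, 2026, is outside that window, so Pelide Canton is on standard time at UTC+05:00.
01:45 UTC + 5h = 06:45 Pelide Canton.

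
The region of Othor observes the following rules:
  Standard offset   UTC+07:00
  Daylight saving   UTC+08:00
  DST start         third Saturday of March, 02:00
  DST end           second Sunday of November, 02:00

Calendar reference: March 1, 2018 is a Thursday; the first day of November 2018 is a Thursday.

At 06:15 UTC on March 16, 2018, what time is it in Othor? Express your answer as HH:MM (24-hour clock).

13:15

1 March 2018 is a Thursday, so the first Saturday is March 3 and the third is March 17.
1 November 2018 is a Thursday, so the first Sunday is November 4 and the second is November 11.
At the standard offset (UTC+07:00), 06:15 UTC + 7h = 13:15 Othor standard time.
The standard-time date in Othor, March 16, 2018, does not fall between 17 March and 11 November, so daylight saving is not in effect and Othor is at UTC+07:00.
06:15 UTC + 7h = 13:15 local.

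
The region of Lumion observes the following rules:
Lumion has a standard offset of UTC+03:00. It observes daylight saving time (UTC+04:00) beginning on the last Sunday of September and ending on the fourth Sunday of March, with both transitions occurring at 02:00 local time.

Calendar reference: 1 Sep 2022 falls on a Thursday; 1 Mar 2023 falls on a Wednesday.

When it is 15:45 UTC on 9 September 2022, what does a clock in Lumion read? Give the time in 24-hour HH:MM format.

1 September 2022 is a Thursday, so Sundays fall on 4, 11, 18, 25; the last is September 25.
1 March 2023 is a Wednesday, so the first Sunday is March 5 and the fourth is March 26.
At the standard offset (UTC+03:00), 15:45 UTC + 3h = 18:45 Lumion standard time.
Daylight saving runs 25 September 2022 – 26 March 2023; the standard-time date in Lumion, 9 September 2022, is outside that window, so Lumion is on standard time at UTC+03:00.
15:45 UTC + 3h = 18:45 local.

18:45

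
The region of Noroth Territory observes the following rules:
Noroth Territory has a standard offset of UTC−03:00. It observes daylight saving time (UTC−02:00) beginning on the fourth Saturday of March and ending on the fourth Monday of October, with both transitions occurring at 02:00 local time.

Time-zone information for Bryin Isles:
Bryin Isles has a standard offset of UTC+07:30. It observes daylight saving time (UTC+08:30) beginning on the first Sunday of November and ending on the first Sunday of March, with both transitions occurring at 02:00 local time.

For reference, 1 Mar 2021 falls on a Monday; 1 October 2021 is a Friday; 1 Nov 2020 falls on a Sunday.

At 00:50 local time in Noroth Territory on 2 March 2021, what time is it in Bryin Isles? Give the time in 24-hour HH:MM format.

12:20

1 March 2021 is a Monday, so the first Saturday is March 6 and the fourth is March 27.
1 October 2021 is a Friday, so the first Monday is October 4 and the fourth is October 25.
2 March 2021 does not fall between 27 March and 25 October, so daylight saving is not in effect and Noroth Territory is at UTC−03:00.
00:50 Noroth Territory + 3h = 03:50 UTC.
1 November 2020 is a Sunday, so the first Sunday is November 1.
1 March 2021 is a Monday, so the first Sunday is March 7.
At the standard offset (UTC+07:30), 03:50 UTC + 7h30m = 11:20 Bryin Isles standard time.
Daylight saving runs 1 November 2020 – 7 March 2021; the standard-time date in Bryin Isles, 2 March 2021, is inside that window, so Bryin Isles is at UTC+08:30.
03:50 UTC + 8h30m = 12:20 Bryin Isles.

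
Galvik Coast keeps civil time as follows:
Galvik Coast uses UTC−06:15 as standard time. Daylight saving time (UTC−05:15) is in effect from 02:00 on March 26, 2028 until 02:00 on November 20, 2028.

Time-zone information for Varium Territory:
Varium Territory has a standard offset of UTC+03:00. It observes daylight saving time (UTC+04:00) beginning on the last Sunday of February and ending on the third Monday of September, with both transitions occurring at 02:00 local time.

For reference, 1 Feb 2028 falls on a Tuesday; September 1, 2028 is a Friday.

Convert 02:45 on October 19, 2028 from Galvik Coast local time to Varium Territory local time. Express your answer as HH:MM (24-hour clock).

11:00

Daylight saving runs 26 March – 20 November; October 19, 2028 is inside that window, so Galvik Coast is at UTC−05:15.
02:45 Galvik Coast + 5h15m = 08:00 UTC.
1 February 2028 is a Tuesday, so Sundays fall on 6, 13, 20, 27; the last is February 27.
1 September 2028 is a Friday, so the first Monday is September 4 and the third is September 18.
At the standard offset (UTC+03:00), 08:00 UTC + 3h = 11:00 Varium Territory standard time.
Daylight saving runs 27 February – 18 September; the standard-time date in Varium Territory, October 19, 2028, is outside that window, so Varium Territory is on standard time at UTC+03:00.
08:00 UTC + 3h = 11:00 Varium Territory.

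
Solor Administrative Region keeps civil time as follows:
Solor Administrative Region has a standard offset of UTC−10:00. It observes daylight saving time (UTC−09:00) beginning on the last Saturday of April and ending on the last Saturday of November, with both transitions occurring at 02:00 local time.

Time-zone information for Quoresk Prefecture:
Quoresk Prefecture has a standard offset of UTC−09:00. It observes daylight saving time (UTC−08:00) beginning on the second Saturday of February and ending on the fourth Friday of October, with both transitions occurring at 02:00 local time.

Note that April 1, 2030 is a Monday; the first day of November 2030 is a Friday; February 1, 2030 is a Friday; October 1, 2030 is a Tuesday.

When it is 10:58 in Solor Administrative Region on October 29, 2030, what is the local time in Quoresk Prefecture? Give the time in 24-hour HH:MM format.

10:58

1 April 2030 is a Monday, so Saturdays fall on 6, 13, 20, 27; the last is April 27.
1 November 2030 is a Friday, so Saturdays fall on 2, 9, 16, 23, 30; the last is November 30.
Daylight saving runs 27 April – 30 November; October 29, 2030 is inside that window, so Solor Administrative Region is at UTC−09:00.
10:58 Solor Administrative Region + 9h = 19:58 UTC.
1 February 2030 is a Friday, so the first Saturday is February 2 and the second is February 9.
1 October 2030 is a Tuesday, so the first Friday is October 4 and the fourth is October 25.
At the standard offset (UTC−09:00), 19:58 UTC − 9h = 10:58 Quoresk Prefecture standard time.
Daylight saving runs 9 February – 25 October; the standard-time date in Quoresk Prefecture, October 29, 2030, is outside that window, so Quoresk Prefecture is on standard time at UTC−09:00.
19:58 UTC − 9h = 10:58 Quoresk Prefecture.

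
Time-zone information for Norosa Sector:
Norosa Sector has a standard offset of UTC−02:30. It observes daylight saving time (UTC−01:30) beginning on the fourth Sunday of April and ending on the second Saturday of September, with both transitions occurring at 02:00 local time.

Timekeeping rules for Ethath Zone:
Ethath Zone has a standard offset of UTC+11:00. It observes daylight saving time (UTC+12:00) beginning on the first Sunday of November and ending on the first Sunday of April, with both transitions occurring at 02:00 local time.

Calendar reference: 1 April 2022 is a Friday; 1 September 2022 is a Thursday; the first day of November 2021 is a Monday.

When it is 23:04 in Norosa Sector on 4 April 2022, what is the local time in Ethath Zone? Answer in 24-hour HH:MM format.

1 April 2022 is a Friday, so the first Sunday is April 3 and the fourth is April 24.
1 September 2022 is a Thursday, so the first Saturday is September 3 and the second is September 10.
Daylight saving runs 24 April – 10 September; 4 April 2022 is outside that window, so Norosa Sector is on standard time at UTC−02:30.
23:04 Norosa Sector + 2h30m = 01:34 UTC (rolling into the next day, 5 April 2022).
1 November 2021 is a Monday, so the first Sunday is November 7.
1 April 2022 is a Friday, so the first Sunday is April 3.
At the standard offset (UTC+11:00), 01:34 UTC + 11h = 12:34 Ethath Zone standard time.
Daylight saving runs 7 November 2021 – 3 April 2022; the standard-time date in Ethath Zone, 5 April 2022, is outside that window, so Ethath Zone is on standard time at UTC+11:00.
01:34 UTC + 11h = 12:34 Ethath Zone.

12:34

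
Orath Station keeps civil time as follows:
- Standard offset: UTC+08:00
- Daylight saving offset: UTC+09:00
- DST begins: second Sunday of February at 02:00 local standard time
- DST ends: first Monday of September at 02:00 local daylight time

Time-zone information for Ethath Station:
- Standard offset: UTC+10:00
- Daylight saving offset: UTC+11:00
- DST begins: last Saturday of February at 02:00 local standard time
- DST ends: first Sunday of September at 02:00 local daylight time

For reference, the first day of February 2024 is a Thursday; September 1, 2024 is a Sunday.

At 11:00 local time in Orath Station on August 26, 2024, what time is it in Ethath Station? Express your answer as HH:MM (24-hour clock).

1 February 2024 is a Thursday, so the first Sunday is February 4 and the second is February 11.
1 September 2024 is a Sunday, so the first Monday is September 2.
Daylight saving runs 11 February – 2 September; August 26, 2024 is inside that window, so Orath Station is at UTC+09:00.
11:00 Orath Station − 9h = 02:00 UTC.
1 February 2024 is a Thursday, so Saturdays fall on 3, 10, 17, 24; the last is February 24.
1 September 2024 is a Sunday, so the first Sunday is September 1.
At the standard offset (UTC+10:00), 02:00 UTC + 10h = 12:00 Ethath Station standard time.
Daylight saving runs 24 February – 1 September; the standard-time date in Ethath Station, August 26, 2024, is inside that window, so Ethath Station is at UTC+11:00.
02:00 UTC + 11h = 13:00 Ethath Station.

13:00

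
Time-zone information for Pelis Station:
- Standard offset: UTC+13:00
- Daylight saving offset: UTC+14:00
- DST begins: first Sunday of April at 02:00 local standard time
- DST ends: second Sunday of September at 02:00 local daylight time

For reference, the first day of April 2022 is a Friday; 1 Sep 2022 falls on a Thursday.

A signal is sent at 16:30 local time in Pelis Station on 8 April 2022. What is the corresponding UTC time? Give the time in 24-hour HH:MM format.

02:30

1 April 2022 is a Friday, so the first Sunday is April 3.
1 September 2022 is a Thursday, so the first Sunday is September 4 and the second is September 11.
Daylight saving runs 3 April – 11 September; 8 April 2022 is inside that window, so Pelis Station is at UTC+14:00.
16:30 local − 14h = 02:30 UTC.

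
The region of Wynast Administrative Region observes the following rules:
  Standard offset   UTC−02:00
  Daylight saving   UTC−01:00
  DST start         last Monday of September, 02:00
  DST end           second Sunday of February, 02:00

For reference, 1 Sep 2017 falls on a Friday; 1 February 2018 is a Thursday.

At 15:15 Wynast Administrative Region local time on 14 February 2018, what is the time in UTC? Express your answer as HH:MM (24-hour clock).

1 September 2017 is a Friday, so Mondays fall on 4, 11, 18, 25; the last is September 25.
1 February 2018 is a Thursday, so the first Sunday is February 4 and the second is February 11.
14 February 2018 does not fall between 25 September 2017 and 11 February 2018, so daylight saving is not in effect and Wynast Administrative Region is at UTC−02:00.
15:15 local + 2h = 17:15 UTC.

17:15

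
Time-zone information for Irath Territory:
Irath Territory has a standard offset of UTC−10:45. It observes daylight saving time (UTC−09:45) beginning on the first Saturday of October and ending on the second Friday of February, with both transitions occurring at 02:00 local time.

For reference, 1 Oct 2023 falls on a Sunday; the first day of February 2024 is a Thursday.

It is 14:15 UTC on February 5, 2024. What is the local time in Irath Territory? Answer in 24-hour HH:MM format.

1 October 2023 is a Sunday, so the first Saturday is October 7.
1 February 2024 is a Thursday, so the first Friday is February 2 and the second is February 9.
At the standard offset (UTC−10:45), 14:15 UTC − 10h45m = 03:30 Irath Territory standard time.
Daylight saving runs 7 October 2023 – 9 February 2024; the standard-time date in Irath Territory, February 5, 2024, is inside that window, so Irath Territory is at UTC−09:45.
14:15 UTC − 9h45m = 04:30 local.

04:30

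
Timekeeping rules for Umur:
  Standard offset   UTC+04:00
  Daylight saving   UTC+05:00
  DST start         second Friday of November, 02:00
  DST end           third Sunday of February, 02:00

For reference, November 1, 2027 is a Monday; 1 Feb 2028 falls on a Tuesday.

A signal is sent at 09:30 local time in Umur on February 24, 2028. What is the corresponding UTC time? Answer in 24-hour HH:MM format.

1 November 2027 is a Monday, so the first Friday is November 5 and the second is November 12.
1 February 2028 is a Tuesday, so the first Sunday is February 6 and the third is February 20.
Daylight saving runs 12 November 2027 – 20 February 2028; February 24, 2028 is outside that window, so Umur is on standard time at UTC+04:00.
09:30 local − 4h = 05:30 UTC.

05:30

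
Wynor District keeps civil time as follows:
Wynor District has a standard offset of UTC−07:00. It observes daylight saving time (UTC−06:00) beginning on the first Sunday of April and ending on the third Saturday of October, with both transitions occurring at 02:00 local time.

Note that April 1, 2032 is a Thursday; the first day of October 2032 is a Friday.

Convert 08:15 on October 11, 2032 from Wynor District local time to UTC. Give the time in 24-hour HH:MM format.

14:15

1 April 2032 is a Thursday, so the first Sunday is April 4.
1 October 2032 is a Friday, so the first Saturday is October 2 and the third is October 16.
Daylight saving runs 4 April – 16 October; October 11, 2032 is inside that window, so Wynor District is at UTC−06:00.
08:15 local + 6h = 14:15 UTC.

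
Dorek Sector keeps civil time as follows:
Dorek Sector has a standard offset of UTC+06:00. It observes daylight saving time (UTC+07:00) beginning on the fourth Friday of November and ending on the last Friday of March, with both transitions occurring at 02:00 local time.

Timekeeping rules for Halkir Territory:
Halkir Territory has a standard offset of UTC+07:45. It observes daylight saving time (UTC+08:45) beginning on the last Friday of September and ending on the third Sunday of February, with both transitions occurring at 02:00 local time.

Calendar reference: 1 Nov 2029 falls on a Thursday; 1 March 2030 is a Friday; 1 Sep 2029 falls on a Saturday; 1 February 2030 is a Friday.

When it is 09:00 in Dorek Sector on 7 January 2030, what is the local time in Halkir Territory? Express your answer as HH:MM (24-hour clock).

1 November 2029 is a Thursday, so the first Friday is November 2 and the fourth is November 23.
1 March 2030 is a Friday, so Fridays fall on 1, 8, 15, 22, 29; the last is March 29.
7 January 2030 lies within the daylight-saving period (23 November 2029 – 29 March 2030), so Dorek Sector is on daylight time, UTC+07:00.
09:00 Dorek Sector − 7h = 02:00 UTC.
1 September 2029 is a Saturday, so Fridays fall on 7, 14, 21, 28; the last is September 28.
1 February 2030 is a Friday, so the first Sunday is February 3 and the third is February 17.
At the standard offset (UTC+07:45), 02:00 UTC + 7h45m = 09:45 Halkir Territory standard time.
The standard-time date in Halkir Territory, 7 January 2030, falls between 28 September 2029 and 17 February 2030, so daylight saving is in effect and Halkir Territory is at UTC+08:45.
02:00 UTC + 8h45m = 10:45 Halkir Territory.

10:45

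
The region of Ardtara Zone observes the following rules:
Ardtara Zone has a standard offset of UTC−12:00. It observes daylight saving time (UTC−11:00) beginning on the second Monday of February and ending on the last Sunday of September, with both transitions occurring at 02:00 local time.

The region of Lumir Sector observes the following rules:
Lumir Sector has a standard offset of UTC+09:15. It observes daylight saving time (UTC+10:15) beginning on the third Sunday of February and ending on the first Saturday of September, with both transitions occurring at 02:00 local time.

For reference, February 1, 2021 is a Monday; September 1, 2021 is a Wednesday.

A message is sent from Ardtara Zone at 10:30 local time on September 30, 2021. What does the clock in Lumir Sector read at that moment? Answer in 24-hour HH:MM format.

07:45

1 February 2021 is a Monday, so the first Monday is February 1 and the second is February 8.
1 September 2021 is a Wednesday, so Sundays fall on 5, 12, 19, 26; the last is September 26.
September 30, 2021 is outside the daylight-saving period (8 February – 26 September), so Ardtara Zone is on standard time, UTC−12:00.
10:30 Ardtara Zone + 12h = 22:30 UTC.
1 February 2021 is a Monday, so the first Sunday is February 7 and the third is February 21.
1 September 2021 is a Wednesday, so the first Saturday is September 4.
At the standard offset (UTC+09:15), 22:30 UTC + 9h15m = 07:45 Lumir Sector standard time (rolling into the next day, 1 October 2021).
The standard-time date in Lumir Sector, October 1, 2021, does not fall between 21 February and 4 September, so daylight saving is not in effect and Lumir Sector is at UTC+09:15.
22:30 UTC + 9h15m = 07:45 Lumir Sector (rolling into the next day, 1 October 2021).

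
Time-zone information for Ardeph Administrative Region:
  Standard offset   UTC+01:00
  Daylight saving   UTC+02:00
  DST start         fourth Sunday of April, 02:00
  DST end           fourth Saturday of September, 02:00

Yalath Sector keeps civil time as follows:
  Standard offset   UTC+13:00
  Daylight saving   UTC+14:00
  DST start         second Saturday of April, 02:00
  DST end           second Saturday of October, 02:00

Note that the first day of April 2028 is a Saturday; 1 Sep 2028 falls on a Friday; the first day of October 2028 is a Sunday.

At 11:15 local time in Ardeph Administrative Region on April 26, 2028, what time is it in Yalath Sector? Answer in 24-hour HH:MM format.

23:15

1 April 2028 is a Saturday, so the first Sunday is April 2 and the fourth is April 23.
1 September 2028 is a Friday, so the first Saturday is September 2 and the fourth is September 23.
April 26, 2028 lies within the daylight-saving period (23 April – 23 September), so Ardeph Administrative Region is on daylight time, UTC+02:00.
11:15 Ardeph Administrative Region − 2h = 09:15 UTC.
1 April 2028 is a Saturday, so the first Saturday is April 1 and the second is April 8.
1 October 2028 is a Sunday, so the first Saturday is October 7 and the second is October 14.
At the standard offset (UTC+13:00), 09:15 UTC + 13h = 22:15 Yalath Sector standard time.
The standard-time date in Yalath Sector, April 26, 2028, lies within the daylight-saving period (8 April – 14 October), so Yalath Sector is on daylight time, UTC+14:00.
09:15 UTC + 14h = 23:15 Yalath Sector.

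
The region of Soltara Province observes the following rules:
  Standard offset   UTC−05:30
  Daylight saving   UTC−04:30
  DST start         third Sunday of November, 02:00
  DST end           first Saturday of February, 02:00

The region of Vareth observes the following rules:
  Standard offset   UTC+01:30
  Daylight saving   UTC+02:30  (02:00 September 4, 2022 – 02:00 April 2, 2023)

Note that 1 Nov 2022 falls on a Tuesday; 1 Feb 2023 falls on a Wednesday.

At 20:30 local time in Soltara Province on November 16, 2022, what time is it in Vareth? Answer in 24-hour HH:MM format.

04:30

1 November 2022 is a Tuesday, so the first Sunday is November 6 and the third is November 20.
1 February 2023 is a Wednesday, so the first Saturday is February 4.
Daylight saving runs 20 November 2022 – 4 February 2023; November 16, 2022 is outside that window, so Soltara Province is on standard time at UTC−05:30.
20:30 Soltara Province + 5h30m = 02:00 UTC (rolling into the next day, 17 November 2022).
At the standard offset (UTC+01:30), 02:00 UTC + 1h30m = 03:30 Vareth standard time.
The standard-time date in Vareth, November 17, 2022, lies within the daylight-saving period (4 September 2022 – 2 April 2023), so Vareth is on daylight time, UTC+02:30.
02:00 UTC + 2h30m = 04:30 Vareth.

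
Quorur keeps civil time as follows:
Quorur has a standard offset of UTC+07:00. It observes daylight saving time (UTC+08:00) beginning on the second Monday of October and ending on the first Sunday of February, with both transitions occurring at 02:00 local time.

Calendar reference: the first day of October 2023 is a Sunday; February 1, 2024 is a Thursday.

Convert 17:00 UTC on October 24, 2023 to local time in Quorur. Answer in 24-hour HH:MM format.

1 October 2023 is a Sunday, so the first Monday is October 2 and the second is October 9.
1 February 2024 is a Thursday, so the first Sunday is February 4.
At the standard offset (UTC+07:00), 17:00 UTC + 7h = 00:00 Quorur standard time (rolling into the next day, 25 October 2023).
The standard-time date in Quorur, October 25, 2023, lies within the daylight-saving period (9 October 2023 – 4 February 2024), so Quorur is on daylight time, UTC+08:00.
17:00 UTC + 8h = 01:00 local (rolling into the next day, 25 October 2023).

01:00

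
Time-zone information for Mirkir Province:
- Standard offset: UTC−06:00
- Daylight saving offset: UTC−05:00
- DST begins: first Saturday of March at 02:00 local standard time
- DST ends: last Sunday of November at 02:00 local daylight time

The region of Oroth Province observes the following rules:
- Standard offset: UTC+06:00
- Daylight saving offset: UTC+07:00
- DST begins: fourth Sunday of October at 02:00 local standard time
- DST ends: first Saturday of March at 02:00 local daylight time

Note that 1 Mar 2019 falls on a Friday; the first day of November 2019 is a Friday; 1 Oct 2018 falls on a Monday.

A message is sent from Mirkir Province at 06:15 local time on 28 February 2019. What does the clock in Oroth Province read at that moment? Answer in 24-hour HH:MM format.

1 March 2019 is a Friday, so the first Saturday is March 2.
1 November 2019 is a Friday, so Sundays fall on 3, 10, 17, 24; the last is November 24.
Daylight saving runs 2 March – 24 November; 28 February 2019 is outside that window, so Mirkir Province is on standard time at UTC−06:00.
06:15 Mirkir Province + 6h = 12:15 UTC.
1 October 2018 is a Monday, so the first Sunday is October 7 and the fourth is October 28.
1 March 2019 is a Friday, so the first Saturday is March 2.
At the standard offset (UTC+06:00), 12:15 UTC + 6h = 18:15 Oroth Province standard time.
The standard-time date in Oroth Province, 28 February 2019, lies within the daylight-saving period (28 October 2018 – 2 March 2019), so Oroth Province is on daylight time, UTC+07:00.
12:15 UTC + 7h = 19:15 Oroth Province.

19:15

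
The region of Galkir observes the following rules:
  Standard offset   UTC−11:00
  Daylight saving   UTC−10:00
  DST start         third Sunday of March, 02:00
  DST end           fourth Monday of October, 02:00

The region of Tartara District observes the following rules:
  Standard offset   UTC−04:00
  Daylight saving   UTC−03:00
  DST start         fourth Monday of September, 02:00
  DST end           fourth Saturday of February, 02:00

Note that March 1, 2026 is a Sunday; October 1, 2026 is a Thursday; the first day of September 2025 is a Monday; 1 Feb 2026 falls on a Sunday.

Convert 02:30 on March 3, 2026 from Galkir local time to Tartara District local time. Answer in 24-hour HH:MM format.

1 March 2026 is a Sunday, so the first Sunday is March 1 and the third is March 15.
1 October 2026 is a Thursday, so the first Monday is October 5 and the fourth is October 26.
March 3, 2026 is outside the daylight-saving period (15 March – 26 October), so Galkir is on standard time, UTC−11:00.
02:30 Galkir + 11h = 13:30 UTC.
1 September 2025 is a Monday, so the first Monday is September 1 and the fourth is September 22.
1 February 2026 is a Sunday, so the first Saturday is February 7 and the fourth is February 28.
At the standard offset (UTC−04:00), 13:30 UTC − 4h = 09:30 Tartara District standard time.
The standard-time date in Tartara District, March 3, 2026, is outside the daylight-saving period (22 September 2025 – 28 February 2026), so Tartara District is on standard time, UTC−04:00.
13:30 UTC − 4h = 09:30 Tartara District.

09:30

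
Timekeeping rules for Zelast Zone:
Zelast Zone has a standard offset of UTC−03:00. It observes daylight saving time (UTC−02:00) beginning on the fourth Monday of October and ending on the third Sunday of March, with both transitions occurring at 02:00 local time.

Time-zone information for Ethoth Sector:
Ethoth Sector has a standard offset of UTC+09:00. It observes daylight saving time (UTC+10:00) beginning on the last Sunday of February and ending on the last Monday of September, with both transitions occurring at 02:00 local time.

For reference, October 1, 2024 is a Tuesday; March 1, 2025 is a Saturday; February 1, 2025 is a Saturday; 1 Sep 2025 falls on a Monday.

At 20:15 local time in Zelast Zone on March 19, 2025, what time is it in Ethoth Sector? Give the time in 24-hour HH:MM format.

09:15

1 October 2024 is a Tuesday, so the first Monday is October 7 and the fourth is October 28.
1 March 2025 is a Saturday, so the first Sunday is March 2 and the third is March 16.
March 19, 2025 does not fall between 28 October 2024 and 16 March 2025, so daylight saving is not in effect and Zelast Zone is at UTC−03:00.
20:15 Zelast Zone + 3h = 23:15 UTC.
1 February 2025 is a Saturday, so Sundays fall on 2, 9, 16, 23; the last is February 23.
1 September 2025 is a Monday, so Mondays fall on 1, 8, 15, 22, 29; the last is September 29.
At the standard offset (UTC+09:00), 23:15 UTC + 9h = 08:15 Ethoth Sector standard time (rolling into the next day, 20 March 2025).
Daylight saving runs 23 February – 29 September; the standard-time date in Ethoth Sector, March 20, 2025, is inside that window, so Ethoth Sector is at UTC+10:00.
23:15 UTC + 10h = 09:15 Ethoth Sector (rolling into the next day, 20 March 2025).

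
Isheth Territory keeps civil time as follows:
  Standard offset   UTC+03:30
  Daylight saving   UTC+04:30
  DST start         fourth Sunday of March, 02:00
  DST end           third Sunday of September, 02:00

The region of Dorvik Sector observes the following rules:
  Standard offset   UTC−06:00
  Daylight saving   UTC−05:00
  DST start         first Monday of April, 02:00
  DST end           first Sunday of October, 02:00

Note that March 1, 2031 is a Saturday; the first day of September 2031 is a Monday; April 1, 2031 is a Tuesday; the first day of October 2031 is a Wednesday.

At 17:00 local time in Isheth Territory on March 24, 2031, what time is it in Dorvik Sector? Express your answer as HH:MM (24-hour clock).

06:30

1 March 2031 is a Saturday, so the first Sunday is March 2 and the fourth is March 23.
1 September 2031 is a Monday, so the first Sunday is September 7 and the third is September 21.
Daylight saving runs 23 March – 21 September; March 24, 2031 is inside that window, so Isheth Territory is at UTC+04:30.
17:00 Isheth Territory − 4h30m = 12:30 UTC.
1 April 2031 is a Tuesday, so the first Monday is April 7.
1 October 2031 is a Wednesday, so the first Sunday is October 5.
At the standard offset (UTC−06:00), 12:30 UTC − 6h = 06:30 Dorvik Sector standard time.
The standard-time date in Dorvik Sector, March 24, 2031, does not fall between 7 April and 5 October, so daylight saving is not in effect and Dorvik Sector is at UTC−06:00.
12:30 UTC − 6h = 06:30 Dorvik Sector.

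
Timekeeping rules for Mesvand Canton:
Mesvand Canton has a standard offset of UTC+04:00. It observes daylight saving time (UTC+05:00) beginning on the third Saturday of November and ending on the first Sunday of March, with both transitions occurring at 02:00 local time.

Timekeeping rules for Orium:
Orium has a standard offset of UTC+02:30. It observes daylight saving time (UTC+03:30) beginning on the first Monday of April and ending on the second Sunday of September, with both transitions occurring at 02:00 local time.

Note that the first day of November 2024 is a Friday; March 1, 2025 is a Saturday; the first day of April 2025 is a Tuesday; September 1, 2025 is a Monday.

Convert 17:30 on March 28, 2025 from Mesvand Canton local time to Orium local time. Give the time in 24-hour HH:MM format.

16:00

1 November 2024 is a Friday, so the first Saturday is November 2 and the third is November 16.
1 March 2025 is a Saturday, so the first Sunday is March 2.
Daylight saving runs 16 November 2024 – 2 March 2025; March 28, 2025 is outside that window, so Mesvand Canton is on standard time at UTC+04:00.
17:30 Mesvand Canton − 4h = 13:30 UTC.
1 April 2025 is a Tuesday, so the first Monday is April 7.
1 September 2025 is a Monday, so the first Sunday is September 7 and the second is September 14.
At the standard offset (UTC+02:30), 13:30 UTC + 2h30m = 16:00 Orium standard time.
The standard-time date in Orium, March 28, 2025, does not fall between 7 April and 14 September, so daylight saving is not in effect and Orium is at UTC+02:30.
13:30 UTC + 2h30m = 16:00 Orium.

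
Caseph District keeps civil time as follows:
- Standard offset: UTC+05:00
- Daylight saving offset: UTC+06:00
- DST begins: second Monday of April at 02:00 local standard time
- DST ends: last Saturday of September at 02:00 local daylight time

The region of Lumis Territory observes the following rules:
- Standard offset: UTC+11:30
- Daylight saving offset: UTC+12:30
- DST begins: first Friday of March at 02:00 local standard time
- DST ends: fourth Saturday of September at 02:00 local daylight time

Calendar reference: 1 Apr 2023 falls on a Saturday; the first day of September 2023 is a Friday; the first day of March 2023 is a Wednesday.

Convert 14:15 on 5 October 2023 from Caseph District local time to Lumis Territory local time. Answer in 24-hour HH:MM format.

20:45

1 April 2023 is a Saturday, so the first Monday is April 3 and the second is April 10.
1 September 2023 is a Friday, so Saturdays fall on 2, 9, 16, 23, 30; the last is September 30.
Daylight saving runs 10 April – 30 September; 5 October 2023 is outside that window, so Caseph District is on standard time at UTC+05:00.
14:15 Caseph District − 5h = 09:15 UTC.
1 March 2023 is a Wednesday, so the first Friday is March 3.
1 September 2023 is a Friday, so the first Saturday is September 2 and the fourth is September 23.
At the standard offset (UTC+11:30), 09:15 UTC + 11h30m = 20:45 Lumis Territory standard time.
Daylight saving runs 3 March – 23 September; the standard-time date in Lumis Territory, 5 October 2023, is outside that window, so Lumis Territory is on standard time at UTC+11:30.
09:15 UTC + 11h30m = 20:45 Lumis Territory.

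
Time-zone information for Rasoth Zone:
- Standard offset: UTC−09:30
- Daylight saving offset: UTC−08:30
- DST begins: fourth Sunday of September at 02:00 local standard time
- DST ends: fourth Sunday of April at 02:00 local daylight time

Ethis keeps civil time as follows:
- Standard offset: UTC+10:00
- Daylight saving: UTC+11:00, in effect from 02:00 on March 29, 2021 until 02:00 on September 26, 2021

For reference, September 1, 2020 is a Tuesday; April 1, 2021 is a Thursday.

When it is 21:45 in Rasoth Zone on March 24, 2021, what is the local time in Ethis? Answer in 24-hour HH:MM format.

1 September 2020 is a Tuesday, so the first Sunday is September 6 and the fourth is September 27.
1 April 2021 is a Thursday, so the first Sunday is April 4 and the fourth is April 25.
Daylight saving runs 27 September 2020 – 25 April 2021; March 24, 2021 is inside that window, so Rasoth Zone is at UTC−08:30.
21:45 Rasoth Zone + 8h30m = 06:15 UTC (rolling into the next day, 25 March 2021).
At the standard offset (UTC+10:00), 06:15 UTC + 10h = 16:15 Ethis standard time.
Daylight saving runs 29 March – 26 September; the standard-time date in Ethis, March 25, 2021, is outside that window, so Ethis is on standard time at UTC+10:00.
06:15 UTC + 10h = 16:15 Ethis.

16:15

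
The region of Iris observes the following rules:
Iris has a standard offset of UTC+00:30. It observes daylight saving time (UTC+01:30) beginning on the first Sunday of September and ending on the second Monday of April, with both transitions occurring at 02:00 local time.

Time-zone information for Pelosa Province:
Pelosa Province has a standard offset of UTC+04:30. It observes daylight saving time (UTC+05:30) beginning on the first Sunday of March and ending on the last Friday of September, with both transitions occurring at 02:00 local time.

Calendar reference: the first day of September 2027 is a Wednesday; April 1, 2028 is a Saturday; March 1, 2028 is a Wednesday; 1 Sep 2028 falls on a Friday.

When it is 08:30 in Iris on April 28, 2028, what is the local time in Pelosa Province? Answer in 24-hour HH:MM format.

1 September 2027 is a Wednesday, so the first Sunday is September 5.
1 April 2028 is a Saturday, so the first Monday is April 3 and the second is April 10.
Daylight saving runs 5 September 2027 – 10 April 2028; April 28, 2028 is outside that window, so Iris is on standard time at UTC+00:30.
08:30 Iris − 0h30m = 08:00 UTC.
1 March 2028 is a Wednesday, so the first Sunday is March 5.
1 September 2028 is a Friday, so Fridays fall on 1, 8, 15, 22, 29; the last is September 29.
At the standard offset (UTC+04:30), 08:00 UTC + 4h30m = 12:30 Pelosa Province standard time.
The standard-time date in Pelosa Province, April 28, 2028, lies within the daylight-saving period (5 March – 29 September), so Pelosa Province is on daylight time, UTC+05:30.
08:00 UTC + 5h30m = 13:30 Pelosa Province.

13:30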